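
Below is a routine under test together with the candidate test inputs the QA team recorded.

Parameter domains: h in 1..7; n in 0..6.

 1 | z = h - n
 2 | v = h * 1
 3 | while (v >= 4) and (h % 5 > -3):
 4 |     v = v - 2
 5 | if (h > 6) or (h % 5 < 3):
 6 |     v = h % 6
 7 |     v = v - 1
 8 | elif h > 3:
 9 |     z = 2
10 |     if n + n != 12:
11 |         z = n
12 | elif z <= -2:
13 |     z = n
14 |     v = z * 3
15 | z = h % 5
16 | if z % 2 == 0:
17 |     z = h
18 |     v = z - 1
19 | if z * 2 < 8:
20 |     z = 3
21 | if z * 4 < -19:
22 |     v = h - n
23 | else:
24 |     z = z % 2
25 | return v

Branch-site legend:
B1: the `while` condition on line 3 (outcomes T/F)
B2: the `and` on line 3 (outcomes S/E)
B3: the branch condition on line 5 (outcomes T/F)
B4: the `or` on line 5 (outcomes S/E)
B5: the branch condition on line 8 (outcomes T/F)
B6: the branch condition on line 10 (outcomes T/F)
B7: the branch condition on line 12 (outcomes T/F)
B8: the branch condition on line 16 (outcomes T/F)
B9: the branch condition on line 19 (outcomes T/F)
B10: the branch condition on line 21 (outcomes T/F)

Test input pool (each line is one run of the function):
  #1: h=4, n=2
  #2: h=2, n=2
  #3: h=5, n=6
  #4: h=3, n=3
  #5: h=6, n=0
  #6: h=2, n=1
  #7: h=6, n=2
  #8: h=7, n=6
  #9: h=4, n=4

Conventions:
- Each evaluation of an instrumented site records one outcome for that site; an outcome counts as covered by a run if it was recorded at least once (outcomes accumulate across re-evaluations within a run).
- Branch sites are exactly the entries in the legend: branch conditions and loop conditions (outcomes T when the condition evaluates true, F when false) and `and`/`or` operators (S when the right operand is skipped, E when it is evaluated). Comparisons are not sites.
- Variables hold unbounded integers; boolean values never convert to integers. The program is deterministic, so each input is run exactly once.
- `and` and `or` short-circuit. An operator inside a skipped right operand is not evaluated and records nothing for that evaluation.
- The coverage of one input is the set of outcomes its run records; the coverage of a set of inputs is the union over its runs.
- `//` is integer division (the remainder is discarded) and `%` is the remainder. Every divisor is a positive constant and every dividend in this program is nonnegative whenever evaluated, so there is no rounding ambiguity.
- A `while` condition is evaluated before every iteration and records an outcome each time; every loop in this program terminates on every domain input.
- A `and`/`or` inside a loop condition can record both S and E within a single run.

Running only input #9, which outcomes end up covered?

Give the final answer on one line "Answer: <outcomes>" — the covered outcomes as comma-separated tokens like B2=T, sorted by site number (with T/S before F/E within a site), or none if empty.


Simulating input #9 (h=4, n=4) step by step:
  B2->E, B1->T, B2->S, B1->F, B4->E, B3->F, B5->T, B6->T, B8->T, B9->F
  B10->F
as a set, this run covers: B1=T, B1=F, B2=S, B2=E, B3=F, B4=E, B5=T, B6=T, B8=T, B9=F, B10=F
Answer: B1=T, B1=F, B2=S, B2=E, B3=F, B4=E, B5=T, B6=T, B8=T, B9=F, B10=F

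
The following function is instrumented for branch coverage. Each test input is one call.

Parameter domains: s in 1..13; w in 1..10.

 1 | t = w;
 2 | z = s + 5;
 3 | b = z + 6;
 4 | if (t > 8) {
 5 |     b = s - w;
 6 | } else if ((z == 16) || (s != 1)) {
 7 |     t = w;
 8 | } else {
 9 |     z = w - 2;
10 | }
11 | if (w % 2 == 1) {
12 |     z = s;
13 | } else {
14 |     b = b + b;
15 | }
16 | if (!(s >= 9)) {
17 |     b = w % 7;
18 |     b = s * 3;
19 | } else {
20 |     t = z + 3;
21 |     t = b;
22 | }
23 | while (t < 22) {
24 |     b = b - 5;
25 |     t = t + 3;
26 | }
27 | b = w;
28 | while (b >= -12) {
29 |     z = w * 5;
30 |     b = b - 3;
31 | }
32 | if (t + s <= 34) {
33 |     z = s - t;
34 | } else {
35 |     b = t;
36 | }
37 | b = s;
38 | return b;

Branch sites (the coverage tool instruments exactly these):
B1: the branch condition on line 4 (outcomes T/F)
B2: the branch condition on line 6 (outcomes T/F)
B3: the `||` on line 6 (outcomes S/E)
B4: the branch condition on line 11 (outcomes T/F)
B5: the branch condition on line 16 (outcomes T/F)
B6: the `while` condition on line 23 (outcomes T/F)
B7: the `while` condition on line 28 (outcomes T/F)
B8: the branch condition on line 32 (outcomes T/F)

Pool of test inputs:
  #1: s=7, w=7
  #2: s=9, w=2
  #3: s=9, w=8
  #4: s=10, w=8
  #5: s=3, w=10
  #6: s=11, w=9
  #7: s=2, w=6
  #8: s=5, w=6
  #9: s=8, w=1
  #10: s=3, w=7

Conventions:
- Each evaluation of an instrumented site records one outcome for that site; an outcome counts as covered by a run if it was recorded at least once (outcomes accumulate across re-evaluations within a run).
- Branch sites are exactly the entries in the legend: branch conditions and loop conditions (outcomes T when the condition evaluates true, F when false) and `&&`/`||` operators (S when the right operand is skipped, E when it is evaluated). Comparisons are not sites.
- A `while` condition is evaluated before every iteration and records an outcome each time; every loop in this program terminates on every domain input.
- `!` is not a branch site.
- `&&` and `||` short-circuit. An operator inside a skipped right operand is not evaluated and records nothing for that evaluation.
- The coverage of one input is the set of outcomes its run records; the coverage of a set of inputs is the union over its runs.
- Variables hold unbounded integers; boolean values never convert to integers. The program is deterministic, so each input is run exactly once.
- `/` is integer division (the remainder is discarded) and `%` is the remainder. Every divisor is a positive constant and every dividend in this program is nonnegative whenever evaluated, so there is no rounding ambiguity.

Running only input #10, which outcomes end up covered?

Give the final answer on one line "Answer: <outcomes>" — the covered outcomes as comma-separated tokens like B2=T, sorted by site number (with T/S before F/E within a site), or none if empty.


Simulating input #10 (s=3, w=7) step by step:
  B1->F, B3->E, B2->T, B4->T, B5->T, B6->T, B6->T, B6->T, B6->T, B6->T
  B6->F, B7->T, B7->T, B7->T, B7->T, B7->T, B7->T, B7->T, B7->F, B8->T
distinct outcomes covered: B1=F, B2=T, B3=E, B4=T, B5=T, B6=T, B6=F, B7=T, B7=F, B8=T
Answer: B1=F, B2=T, B3=E, B4=T, B5=T, B6=T, B6=F, B7=T, B7=F, B8=T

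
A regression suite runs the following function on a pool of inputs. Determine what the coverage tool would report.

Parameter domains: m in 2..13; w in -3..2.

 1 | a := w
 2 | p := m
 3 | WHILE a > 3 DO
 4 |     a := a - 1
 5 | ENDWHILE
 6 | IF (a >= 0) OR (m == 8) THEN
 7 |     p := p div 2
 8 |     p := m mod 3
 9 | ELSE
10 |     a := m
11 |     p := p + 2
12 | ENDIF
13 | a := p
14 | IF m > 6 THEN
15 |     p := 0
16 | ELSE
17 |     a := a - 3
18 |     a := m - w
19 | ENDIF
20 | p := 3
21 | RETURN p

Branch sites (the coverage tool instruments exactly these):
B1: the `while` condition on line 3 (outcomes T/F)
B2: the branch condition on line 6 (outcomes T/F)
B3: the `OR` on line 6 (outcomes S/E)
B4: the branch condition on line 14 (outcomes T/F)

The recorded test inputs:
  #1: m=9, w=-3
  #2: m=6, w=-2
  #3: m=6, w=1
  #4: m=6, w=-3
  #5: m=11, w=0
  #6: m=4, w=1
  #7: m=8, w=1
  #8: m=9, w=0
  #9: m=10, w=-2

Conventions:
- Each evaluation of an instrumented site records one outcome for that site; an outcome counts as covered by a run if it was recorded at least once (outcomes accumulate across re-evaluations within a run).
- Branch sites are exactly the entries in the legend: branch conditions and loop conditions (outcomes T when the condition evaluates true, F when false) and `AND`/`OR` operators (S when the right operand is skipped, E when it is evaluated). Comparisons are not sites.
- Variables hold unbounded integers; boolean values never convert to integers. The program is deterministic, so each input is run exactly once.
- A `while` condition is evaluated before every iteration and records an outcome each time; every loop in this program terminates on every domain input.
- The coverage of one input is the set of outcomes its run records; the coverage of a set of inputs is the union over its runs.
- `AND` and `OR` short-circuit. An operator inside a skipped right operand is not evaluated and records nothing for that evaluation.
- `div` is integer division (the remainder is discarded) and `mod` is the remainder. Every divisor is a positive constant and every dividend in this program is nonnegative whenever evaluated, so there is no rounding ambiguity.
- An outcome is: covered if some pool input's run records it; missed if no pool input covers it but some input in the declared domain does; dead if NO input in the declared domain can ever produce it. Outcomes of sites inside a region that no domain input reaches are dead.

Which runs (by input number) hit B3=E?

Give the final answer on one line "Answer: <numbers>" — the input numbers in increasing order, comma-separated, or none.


input #1 (m=9, w=-3): covers B3=E
input #2 (m=6, w=-2): covers B3=E
input #3 (m=6, w=1): misses B3=E
input #4 (m=6, w=-3): covers B3=E
input #5 (m=11, w=0): misses B3=E
input #6 (m=4, w=1): misses B3=E
input #7 (m=8, w=1): misses B3=E
input #8 (m=9, w=0): misses B3=E
input #9 (m=10, w=-2): covers B3=E
Answer: 1, 2, 4, 9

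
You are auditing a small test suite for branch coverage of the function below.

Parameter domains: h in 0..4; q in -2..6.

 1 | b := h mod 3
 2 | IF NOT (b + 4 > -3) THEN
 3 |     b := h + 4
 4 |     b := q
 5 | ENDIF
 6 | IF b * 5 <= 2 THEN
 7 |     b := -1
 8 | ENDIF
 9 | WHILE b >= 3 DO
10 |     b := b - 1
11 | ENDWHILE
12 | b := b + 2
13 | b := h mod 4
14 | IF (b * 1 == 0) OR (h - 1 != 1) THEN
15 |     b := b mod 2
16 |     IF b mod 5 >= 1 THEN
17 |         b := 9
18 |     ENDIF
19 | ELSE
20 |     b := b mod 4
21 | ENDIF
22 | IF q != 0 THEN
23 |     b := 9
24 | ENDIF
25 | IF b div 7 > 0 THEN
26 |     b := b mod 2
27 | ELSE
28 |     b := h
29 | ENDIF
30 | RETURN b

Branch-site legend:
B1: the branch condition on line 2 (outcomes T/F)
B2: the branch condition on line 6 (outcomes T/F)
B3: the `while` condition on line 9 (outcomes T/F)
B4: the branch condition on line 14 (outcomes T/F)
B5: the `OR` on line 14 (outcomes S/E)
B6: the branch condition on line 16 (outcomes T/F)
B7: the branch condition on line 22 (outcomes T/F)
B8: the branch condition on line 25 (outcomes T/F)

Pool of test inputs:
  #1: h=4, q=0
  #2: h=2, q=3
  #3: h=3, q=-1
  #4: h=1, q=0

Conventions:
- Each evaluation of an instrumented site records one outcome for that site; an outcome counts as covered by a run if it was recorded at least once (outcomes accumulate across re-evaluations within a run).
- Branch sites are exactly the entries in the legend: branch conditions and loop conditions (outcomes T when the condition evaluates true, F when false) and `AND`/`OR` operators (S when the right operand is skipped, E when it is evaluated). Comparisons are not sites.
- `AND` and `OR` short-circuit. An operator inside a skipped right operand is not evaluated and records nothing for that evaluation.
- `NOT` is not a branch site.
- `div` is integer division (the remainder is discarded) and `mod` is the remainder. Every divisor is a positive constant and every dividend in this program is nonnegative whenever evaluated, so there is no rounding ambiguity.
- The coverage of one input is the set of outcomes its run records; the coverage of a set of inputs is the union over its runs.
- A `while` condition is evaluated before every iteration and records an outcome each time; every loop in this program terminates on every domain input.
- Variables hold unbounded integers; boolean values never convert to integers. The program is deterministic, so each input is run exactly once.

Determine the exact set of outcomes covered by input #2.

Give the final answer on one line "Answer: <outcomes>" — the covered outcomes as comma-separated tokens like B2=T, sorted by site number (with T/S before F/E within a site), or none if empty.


Tracing the run of input #2 (h=2, q=3):
  B1->F, B2->F, B3->F, B5->E, B4->F, B7->T, B8->T
distinct outcomes covered: B1=F, B2=F, B3=F, B4=F, B5=E, B7=T, B8=T
Answer: B1=F, B2=F, B3=F, B4=F, B5=E, B7=T, B8=T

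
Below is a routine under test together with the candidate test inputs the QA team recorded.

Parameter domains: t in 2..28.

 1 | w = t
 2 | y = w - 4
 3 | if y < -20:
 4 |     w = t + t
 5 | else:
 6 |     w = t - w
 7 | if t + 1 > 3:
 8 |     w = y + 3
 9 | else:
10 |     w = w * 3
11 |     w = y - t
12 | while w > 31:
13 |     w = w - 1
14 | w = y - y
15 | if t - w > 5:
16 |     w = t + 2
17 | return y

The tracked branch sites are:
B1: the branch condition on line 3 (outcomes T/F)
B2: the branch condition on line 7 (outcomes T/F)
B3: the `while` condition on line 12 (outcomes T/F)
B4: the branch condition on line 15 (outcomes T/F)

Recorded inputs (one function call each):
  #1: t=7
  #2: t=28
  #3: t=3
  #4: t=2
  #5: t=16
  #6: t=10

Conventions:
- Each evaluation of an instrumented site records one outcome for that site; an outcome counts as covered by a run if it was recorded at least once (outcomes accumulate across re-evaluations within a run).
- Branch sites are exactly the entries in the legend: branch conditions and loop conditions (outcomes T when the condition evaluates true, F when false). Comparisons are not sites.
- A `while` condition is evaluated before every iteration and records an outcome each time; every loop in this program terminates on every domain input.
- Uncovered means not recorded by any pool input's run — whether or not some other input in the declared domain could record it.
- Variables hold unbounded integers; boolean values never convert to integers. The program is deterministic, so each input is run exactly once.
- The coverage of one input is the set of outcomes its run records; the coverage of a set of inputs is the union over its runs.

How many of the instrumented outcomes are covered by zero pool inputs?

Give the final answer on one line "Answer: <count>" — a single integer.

input #1, t=7: events B1->F, B2->T, B3->F, B4->T; outcomes B1=F, B2=T, B3=F, B4=T
input #2, t=28: events B1->F, B2->T, B3->F, B4->T; outcomes B1=F, B2=T, B3=F, B4=T
input #3, t=3: events B1->F, B2->T, B3->F, B4->F; outcomes B1=F, B2=T, B3=F, B4=F
input #4, t=2: events B1->F, B2->F, B3->F, B4->F; outcomes B1=F, B2=F, B3=F, B4=F
input #5, t=16: events B1->F, B2->T, B3->F, B4->T; outcomes B1=F, B2=T, B3=F, B4=T
input #6, t=10: events B1->F, B2->T, B3->F, B4->T; outcomes B1=F, B2=T, B3=F, B4=T
union over the pool: B1=F, B2=T, B2=F, B3=F, B4=T, B4=F
uncovered (2 of 8): B1=T, B3=T

Answer: 2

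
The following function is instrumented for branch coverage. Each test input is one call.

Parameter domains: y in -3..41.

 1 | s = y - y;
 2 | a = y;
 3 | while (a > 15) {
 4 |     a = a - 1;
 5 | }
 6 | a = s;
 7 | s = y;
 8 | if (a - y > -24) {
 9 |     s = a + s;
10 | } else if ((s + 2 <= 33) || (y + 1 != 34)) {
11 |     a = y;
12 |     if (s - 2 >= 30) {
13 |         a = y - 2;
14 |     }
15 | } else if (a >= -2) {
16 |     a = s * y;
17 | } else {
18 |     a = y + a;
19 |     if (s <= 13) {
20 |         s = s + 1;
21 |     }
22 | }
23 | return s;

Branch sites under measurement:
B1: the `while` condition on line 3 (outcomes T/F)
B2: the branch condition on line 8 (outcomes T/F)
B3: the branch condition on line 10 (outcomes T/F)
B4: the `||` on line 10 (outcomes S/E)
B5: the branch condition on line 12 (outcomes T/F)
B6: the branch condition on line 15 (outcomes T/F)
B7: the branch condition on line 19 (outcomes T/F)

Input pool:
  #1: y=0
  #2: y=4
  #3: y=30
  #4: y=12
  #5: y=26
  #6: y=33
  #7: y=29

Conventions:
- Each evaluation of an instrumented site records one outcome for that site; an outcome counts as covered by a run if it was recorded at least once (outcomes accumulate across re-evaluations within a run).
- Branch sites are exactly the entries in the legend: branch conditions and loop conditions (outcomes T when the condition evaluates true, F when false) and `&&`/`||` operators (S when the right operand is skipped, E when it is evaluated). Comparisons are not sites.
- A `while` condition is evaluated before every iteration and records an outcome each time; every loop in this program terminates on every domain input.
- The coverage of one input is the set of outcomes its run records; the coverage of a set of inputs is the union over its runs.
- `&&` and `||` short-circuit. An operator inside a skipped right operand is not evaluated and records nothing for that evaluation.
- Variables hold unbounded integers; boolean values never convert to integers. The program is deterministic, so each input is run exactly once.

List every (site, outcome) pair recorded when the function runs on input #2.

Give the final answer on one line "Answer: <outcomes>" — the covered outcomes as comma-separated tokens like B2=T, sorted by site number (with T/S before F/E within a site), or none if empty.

Running input #2 (y=4), event by event:
  B1->F, B2->T
as a set, this run covers: B1=F, B2=T

Answer: B1=F, B2=T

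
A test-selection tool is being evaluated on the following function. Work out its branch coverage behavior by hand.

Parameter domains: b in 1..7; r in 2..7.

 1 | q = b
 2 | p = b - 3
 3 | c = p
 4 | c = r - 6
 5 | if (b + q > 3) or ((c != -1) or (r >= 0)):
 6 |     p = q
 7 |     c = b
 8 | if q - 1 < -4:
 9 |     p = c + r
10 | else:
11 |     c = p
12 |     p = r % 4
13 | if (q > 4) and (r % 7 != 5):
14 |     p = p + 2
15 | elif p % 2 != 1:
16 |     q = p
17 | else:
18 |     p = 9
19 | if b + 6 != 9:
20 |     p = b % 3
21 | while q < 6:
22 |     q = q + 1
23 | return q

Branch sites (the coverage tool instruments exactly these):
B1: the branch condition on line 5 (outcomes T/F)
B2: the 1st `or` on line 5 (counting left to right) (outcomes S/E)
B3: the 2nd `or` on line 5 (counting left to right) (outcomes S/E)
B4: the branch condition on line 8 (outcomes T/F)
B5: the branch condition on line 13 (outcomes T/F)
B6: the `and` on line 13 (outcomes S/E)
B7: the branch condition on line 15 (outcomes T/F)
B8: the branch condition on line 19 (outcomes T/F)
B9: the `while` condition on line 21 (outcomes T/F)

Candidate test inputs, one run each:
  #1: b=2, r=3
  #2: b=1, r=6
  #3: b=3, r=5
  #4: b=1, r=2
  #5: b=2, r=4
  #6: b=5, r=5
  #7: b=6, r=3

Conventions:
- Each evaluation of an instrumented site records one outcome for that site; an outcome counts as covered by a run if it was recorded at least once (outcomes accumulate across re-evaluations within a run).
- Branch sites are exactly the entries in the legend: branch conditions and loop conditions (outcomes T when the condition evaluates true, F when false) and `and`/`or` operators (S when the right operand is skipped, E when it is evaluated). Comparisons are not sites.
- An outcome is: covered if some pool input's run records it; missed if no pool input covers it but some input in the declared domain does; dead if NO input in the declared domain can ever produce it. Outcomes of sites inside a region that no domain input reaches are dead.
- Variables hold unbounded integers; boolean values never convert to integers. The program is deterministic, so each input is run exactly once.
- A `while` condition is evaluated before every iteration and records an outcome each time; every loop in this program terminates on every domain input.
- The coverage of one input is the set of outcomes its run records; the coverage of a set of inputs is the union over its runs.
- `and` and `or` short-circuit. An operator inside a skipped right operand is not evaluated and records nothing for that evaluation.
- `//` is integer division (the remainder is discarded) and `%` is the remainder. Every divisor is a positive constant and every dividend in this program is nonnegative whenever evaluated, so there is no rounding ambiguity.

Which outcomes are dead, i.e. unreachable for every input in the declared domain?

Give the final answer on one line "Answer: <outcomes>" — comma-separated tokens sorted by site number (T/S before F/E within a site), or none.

exhaustive pass over the 42-input domain:
  B1=F: zero occurrences over every domain input -> dead
  B4=T: zero occurrences over every domain input -> dead
  reachable outcomes have witnesses, e.g. B1=T (e.g. b=1, r=2), B2=S (e.g. b=2, r=2), B2=E (e.g. b=1, r=2), B3=S (e.g. b=1, r=2)

Answer: B1=F, B4=T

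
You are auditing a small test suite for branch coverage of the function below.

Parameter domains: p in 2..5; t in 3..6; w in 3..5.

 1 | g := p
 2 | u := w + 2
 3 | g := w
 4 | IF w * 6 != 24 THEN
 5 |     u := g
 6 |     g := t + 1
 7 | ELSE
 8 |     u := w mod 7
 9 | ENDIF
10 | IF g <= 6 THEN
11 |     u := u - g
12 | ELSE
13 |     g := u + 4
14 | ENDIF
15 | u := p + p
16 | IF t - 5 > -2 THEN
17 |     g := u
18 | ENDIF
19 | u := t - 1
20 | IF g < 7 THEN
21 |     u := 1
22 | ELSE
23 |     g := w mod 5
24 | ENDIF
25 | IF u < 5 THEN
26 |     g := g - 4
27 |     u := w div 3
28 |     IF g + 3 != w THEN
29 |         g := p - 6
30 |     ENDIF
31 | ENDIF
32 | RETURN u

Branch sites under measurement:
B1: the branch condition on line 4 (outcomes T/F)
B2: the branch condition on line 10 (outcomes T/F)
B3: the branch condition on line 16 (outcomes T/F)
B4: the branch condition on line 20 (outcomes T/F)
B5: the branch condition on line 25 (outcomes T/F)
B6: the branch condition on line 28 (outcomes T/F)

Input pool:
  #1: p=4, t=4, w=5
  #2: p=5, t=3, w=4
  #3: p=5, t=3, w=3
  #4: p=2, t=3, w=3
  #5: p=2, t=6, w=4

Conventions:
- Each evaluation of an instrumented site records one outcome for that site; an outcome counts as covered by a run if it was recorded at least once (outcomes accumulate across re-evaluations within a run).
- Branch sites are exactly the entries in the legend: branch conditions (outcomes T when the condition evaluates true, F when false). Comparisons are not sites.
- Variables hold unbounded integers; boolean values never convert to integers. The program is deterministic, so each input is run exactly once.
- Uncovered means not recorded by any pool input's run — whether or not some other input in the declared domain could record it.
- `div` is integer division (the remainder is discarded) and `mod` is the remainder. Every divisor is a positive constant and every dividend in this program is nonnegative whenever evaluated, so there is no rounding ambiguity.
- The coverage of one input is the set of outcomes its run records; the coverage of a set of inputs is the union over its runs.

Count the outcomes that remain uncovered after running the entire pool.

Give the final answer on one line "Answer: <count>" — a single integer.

input #1 (p=4, t=4, w=5): events B1->T, B2->T, B3->T, B4->F, B5->T, B6->T; covers B1=T, B2=T, B3=T, B4=F, B5=T, B6=T
input #2 (p=5, t=3, w=4): events B1->F, B2->T, B3->F, B4->T, B5->T, B6->T; covers B1=F, B2=T, B3=F, B4=T, B5=T, B6=T
input #3 (p=5, t=3, w=3): events B1->T, B2->T, B3->F, B4->T, B5->T, B6->F; covers B1=T, B2=T, B3=F, B4=T, B5=T, B6=F
input #4 (p=2, t=3, w=3): events B1->T, B2->T, B3->F, B4->T, B5->T, B6->F; covers B1=T, B2=T, B3=F, B4=T, B5=T, B6=F
input #5 (p=2, t=6, w=4): events B1->F, B2->T, B3->T, B4->T, B5->T, B6->T; covers B1=F, B2=T, B3=T, B4=T, B5=T, B6=T
union over the pool: B1=T, B1=F, B2=T, B3=T, B3=F, B4=T, B4=F, B5=T, B6=T, B6=F
uncovered (2 of 12): B2=F, B5=F

Answer: 2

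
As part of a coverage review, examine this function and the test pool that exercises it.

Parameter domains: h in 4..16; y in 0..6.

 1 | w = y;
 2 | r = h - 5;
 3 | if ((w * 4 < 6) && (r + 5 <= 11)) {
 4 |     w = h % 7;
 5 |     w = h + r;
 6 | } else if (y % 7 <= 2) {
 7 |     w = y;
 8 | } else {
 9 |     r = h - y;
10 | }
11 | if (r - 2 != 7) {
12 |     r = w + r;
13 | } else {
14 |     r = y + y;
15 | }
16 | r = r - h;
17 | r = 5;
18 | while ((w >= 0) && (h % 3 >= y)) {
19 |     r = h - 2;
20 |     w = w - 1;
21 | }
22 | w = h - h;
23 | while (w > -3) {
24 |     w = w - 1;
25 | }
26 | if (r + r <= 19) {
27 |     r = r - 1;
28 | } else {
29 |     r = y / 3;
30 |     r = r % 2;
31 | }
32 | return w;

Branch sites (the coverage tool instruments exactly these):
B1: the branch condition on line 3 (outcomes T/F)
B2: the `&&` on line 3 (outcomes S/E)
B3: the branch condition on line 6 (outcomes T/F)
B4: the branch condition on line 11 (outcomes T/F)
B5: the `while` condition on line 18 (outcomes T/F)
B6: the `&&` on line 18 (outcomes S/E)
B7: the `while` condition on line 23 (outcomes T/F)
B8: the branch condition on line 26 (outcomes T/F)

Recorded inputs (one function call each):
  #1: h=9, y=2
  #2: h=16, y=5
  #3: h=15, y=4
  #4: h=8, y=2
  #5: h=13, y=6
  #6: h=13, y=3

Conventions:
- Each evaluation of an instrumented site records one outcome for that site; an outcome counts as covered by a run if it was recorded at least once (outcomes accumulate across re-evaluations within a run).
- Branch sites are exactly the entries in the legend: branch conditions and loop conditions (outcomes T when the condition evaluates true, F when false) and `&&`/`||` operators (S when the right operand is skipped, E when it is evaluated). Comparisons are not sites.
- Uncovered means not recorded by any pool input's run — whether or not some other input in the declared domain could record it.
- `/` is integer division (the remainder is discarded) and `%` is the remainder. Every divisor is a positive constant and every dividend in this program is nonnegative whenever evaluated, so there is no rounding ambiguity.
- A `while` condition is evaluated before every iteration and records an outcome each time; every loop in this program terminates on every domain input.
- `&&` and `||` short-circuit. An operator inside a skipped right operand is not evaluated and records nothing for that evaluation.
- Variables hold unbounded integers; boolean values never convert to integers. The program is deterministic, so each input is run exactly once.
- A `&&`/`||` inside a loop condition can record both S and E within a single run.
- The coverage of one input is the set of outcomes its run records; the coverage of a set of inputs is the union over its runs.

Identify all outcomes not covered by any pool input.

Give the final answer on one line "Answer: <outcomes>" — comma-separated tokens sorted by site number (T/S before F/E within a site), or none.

run #1 (h=9, y=2) records B1=F, B2=S, B3=T, B4=T, B5=F, B6=E, B7=T, B7=F, B8=T
run #2 (h=16, y=5) records B1=F, B2=S, B3=F, B4=T, B5=F, B6=E, B7=T, B7=F, B8=T
run #3 (h=15, y=4) records B1=F, B2=S, B3=F, B4=T, B5=F, B6=E, B7=T, B7=F, B8=T
run #4 (h=8, y=2) records B1=F, B2=S, B3=T, B4=T, B5=T, B5=F, B6=S, B6=E, B7=T, B7=F, B8=T
run #5 (h=13, y=6) records B1=F, B2=S, B3=F, B4=T, B5=F, B6=E, B7=T, B7=F, B8=T
run #6 (h=13, y=3) records B1=F, B2=S, B3=F, B4=T, B5=F, B6=E, B7=T, B7=F, B8=T
union over the pool: B1=F, B2=S, B3=T, B3=F, B4=T, B5=T, B5=F, B6=S, B6=E, B7=T, B7=F, B8=T
uncovered (4 of 16): B1=T, B2=E, B4=F, B8=F

Answer: B1=T, B2=E, B4=F, B8=F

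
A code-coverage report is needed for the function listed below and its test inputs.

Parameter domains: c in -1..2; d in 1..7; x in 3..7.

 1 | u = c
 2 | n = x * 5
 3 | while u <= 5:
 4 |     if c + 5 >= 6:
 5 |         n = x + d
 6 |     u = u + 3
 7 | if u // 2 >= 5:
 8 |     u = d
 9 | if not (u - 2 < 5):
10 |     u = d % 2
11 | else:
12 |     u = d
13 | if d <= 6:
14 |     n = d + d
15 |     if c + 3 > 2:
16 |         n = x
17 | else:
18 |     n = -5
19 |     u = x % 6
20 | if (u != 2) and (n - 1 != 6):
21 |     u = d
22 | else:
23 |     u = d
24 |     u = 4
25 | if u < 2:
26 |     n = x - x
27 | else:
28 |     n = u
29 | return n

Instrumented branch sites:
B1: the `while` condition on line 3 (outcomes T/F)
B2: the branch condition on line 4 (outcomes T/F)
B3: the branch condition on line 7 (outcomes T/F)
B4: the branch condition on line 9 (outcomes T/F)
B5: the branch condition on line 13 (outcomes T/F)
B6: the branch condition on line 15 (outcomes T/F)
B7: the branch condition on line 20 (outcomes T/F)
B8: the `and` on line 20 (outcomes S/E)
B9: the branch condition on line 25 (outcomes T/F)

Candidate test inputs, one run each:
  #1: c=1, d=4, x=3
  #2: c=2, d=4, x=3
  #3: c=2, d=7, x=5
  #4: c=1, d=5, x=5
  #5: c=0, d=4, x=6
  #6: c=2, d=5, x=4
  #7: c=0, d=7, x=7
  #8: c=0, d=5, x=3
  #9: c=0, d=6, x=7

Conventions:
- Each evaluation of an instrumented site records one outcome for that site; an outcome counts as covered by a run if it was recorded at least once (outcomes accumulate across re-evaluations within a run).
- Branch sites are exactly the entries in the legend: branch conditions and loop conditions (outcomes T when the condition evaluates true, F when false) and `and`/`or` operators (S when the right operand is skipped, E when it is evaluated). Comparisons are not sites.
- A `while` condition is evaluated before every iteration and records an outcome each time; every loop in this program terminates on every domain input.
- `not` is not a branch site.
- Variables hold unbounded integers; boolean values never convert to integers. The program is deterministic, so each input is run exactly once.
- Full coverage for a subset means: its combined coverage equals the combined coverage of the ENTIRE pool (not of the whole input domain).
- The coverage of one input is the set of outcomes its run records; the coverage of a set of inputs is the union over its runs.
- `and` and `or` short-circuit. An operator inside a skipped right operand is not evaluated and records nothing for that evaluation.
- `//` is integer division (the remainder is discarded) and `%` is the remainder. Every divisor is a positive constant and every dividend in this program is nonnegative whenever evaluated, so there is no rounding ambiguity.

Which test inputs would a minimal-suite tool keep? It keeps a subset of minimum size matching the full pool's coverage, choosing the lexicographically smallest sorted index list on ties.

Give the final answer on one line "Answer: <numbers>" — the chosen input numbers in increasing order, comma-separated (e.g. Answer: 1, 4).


run #1 (c=1, d=4, x=3) records B1=T, B1=F, B2=T, B3=F, B4=T, B5=T, B6=T, B7=T, B8=E, B9=F
run #2 (c=2, d=4, x=3) records B1=T, B1=F, B2=T, B3=F, B4=T, B5=T, B6=T, B7=T, B8=E, B9=F
run #3 (c=2, d=7, x=5) records B1=T, B1=F, B2=T, B3=F, B4=T, B5=F, B7=T, B8=E, B9=F
run #4 (c=1, d=5, x=5) records B1=T, B1=F, B2=T, B3=F, B4=T, B5=T, B6=T, B7=T, B8=E, B9=F
run #5 (c=0, d=4, x=6) records B1=T, B1=F, B2=F, B3=F, B4=F, B5=T, B6=T, B7=T, B8=E, B9=F
run #6 (c=2, d=5, x=4) records B1=T, B1=F, B2=T, B3=F, B4=T, B5=T, B6=T, B7=T, B8=E, B9=F
run #7 (c=0, d=7, x=7) records B1=T, B1=F, B2=F, B3=F, B4=F, B5=F, B7=T, B8=E, B9=F
run #8 (c=0, d=5, x=3) records B1=T, B1=F, B2=F, B3=F, B4=F, B5=T, B6=T, B7=T, B8=E, B9=F
run #9 (c=0, d=6, x=7) records B1=T, B1=F, B2=F, B3=F, B4=F, B5=T, B6=T, B7=F, B8=E, B9=F
pool-wide coverage (14 outcomes): B1=T, B1=F, B2=T, B2=F, B3=F, B4=T, B4=F, B5=T, B5=F, B6=T, B7=T, B7=F, B8=E, B9=F
no size-1 subset reaches all 14 outcomes (best union: 10/14)
size 2: inputs {3, 9} cover all 14 outcomes, and no lexicographically smaller subset of this size does
Answer: 3, 9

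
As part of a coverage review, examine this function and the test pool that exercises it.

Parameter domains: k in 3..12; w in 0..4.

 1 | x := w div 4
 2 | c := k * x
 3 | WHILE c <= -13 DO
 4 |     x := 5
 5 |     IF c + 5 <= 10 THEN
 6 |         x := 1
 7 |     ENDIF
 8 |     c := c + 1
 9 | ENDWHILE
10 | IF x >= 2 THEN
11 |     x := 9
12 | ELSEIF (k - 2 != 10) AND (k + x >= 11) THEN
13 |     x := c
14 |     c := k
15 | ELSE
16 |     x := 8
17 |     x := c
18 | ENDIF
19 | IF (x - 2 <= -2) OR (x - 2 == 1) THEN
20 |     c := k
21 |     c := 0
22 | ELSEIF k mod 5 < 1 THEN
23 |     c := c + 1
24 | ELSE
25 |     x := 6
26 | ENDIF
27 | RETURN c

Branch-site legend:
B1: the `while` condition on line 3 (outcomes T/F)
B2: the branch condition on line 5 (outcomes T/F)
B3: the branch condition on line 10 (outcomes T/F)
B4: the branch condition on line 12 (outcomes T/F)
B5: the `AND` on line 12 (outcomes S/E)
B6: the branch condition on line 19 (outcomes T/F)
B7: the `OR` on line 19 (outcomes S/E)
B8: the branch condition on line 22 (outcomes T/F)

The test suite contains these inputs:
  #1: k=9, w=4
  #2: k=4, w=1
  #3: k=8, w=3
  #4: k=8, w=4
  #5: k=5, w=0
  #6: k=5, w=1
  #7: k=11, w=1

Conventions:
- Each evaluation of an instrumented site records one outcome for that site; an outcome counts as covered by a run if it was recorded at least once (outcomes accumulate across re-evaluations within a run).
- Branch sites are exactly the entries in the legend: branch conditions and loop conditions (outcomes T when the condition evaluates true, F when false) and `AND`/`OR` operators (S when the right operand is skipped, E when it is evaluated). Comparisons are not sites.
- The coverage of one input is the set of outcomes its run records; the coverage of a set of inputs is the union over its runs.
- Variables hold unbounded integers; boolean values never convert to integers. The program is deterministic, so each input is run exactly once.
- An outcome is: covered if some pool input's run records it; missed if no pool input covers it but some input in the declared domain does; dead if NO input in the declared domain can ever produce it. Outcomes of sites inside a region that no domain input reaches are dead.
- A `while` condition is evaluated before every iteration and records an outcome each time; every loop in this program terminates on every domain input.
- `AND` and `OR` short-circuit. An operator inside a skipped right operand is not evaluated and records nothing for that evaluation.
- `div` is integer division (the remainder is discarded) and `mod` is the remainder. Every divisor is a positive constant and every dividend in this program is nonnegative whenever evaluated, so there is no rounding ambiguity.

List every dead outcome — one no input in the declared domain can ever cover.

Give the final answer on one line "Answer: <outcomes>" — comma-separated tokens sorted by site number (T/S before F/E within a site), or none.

checking every outcome against all 50 domain inputs:
  B1=T: no domain input ever produces it -> dead
  B2=T: no domain input ever produces it -> dead
  B2=F: no domain input ever produces it -> dead
  B3=T: no domain input ever produces it -> dead
  reachable outcomes have witnesses, e.g. B1=F (e.g. k=3, w=0), B3=F (e.g. k=3, w=0), B4=T (e.g. k=10, w=4), B4=F (e.g. k=3, w=0)

Answer: B1=T, B2=T, B2=F, B3=T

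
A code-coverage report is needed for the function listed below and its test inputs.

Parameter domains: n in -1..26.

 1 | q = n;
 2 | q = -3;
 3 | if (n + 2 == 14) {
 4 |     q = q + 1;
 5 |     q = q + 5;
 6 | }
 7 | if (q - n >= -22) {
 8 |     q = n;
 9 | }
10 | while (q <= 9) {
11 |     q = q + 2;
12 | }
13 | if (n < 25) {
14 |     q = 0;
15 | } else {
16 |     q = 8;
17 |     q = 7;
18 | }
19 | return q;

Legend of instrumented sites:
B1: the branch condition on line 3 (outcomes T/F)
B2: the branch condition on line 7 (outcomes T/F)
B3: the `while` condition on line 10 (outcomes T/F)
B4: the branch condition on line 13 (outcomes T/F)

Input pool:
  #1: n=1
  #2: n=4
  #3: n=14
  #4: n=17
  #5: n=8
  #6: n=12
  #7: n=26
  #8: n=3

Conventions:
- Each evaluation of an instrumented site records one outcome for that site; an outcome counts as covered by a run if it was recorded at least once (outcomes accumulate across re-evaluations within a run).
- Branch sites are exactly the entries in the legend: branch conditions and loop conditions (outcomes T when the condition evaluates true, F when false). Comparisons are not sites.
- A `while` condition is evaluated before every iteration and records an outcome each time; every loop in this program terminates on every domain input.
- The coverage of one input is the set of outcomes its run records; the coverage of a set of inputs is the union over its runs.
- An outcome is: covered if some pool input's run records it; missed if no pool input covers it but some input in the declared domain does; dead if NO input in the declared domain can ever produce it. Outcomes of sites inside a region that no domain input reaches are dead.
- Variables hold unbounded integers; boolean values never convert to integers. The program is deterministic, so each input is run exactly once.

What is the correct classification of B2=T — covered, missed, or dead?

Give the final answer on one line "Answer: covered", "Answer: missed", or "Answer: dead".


B2=T is recorded by pool input(s) 1, 2, 3, 4, 5, 6, 8 -> covered
Answer: covered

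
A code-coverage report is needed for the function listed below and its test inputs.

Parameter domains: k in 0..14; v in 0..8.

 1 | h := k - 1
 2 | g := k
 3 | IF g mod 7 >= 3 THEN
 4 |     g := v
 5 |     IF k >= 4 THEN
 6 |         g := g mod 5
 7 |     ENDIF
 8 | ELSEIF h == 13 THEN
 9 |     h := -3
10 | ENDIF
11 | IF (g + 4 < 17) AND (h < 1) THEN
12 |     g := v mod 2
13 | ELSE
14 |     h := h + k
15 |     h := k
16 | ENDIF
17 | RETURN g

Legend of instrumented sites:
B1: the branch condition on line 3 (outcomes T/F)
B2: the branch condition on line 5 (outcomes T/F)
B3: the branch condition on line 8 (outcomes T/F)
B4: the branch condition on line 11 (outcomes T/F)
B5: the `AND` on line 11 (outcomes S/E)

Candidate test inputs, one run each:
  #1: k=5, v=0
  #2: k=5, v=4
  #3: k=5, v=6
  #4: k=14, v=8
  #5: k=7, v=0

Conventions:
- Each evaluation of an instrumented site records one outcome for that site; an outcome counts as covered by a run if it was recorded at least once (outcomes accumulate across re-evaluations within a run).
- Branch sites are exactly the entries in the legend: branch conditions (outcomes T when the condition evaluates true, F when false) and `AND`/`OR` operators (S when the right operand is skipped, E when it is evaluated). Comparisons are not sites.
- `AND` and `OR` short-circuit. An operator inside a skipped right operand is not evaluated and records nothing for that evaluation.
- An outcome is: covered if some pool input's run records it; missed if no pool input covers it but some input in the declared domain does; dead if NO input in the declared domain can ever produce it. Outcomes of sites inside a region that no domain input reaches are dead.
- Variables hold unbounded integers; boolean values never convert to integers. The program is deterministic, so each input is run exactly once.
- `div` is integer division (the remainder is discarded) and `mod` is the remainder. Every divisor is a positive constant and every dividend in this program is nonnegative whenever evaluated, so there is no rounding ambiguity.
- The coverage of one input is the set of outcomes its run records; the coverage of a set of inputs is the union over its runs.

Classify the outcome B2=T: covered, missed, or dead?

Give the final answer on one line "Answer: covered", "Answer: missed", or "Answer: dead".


B2=T is recorded by pool input(s) 1, 2, 3 -> covered
Answer: covered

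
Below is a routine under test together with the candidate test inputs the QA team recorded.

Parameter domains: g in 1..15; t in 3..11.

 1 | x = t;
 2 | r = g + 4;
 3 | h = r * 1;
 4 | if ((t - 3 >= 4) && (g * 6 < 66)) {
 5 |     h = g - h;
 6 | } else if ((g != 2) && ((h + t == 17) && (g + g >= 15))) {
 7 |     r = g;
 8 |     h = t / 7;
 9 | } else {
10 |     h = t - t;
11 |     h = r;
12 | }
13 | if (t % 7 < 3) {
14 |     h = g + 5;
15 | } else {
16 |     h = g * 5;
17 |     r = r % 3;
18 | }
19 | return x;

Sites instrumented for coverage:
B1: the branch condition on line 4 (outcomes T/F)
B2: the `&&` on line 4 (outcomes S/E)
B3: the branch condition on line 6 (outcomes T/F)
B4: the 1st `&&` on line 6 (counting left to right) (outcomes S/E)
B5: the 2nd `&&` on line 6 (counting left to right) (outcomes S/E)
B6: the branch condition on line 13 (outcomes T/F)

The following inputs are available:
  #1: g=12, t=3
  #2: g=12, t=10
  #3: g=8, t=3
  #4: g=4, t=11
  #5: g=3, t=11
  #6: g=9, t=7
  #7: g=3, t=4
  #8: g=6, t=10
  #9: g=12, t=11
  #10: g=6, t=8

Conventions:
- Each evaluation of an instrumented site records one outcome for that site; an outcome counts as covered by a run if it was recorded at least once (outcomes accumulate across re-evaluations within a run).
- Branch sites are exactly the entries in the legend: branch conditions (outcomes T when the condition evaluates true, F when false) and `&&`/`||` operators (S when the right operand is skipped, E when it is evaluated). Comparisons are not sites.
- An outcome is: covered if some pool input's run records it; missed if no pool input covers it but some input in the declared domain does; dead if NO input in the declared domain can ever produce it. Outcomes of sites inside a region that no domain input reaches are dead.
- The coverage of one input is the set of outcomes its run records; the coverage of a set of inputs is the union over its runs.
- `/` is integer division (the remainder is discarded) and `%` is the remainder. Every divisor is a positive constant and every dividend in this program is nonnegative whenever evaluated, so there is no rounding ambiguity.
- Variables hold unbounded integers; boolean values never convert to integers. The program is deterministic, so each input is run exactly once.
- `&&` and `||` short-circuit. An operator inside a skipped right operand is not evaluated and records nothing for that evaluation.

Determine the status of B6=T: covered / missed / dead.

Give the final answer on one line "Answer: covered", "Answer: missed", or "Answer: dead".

B6=T is recorded by pool input(s) 6, 10 -> covered

Answer: covered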